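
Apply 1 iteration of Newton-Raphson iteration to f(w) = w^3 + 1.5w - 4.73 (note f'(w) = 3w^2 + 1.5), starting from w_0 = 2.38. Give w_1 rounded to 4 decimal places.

1.7137

Newton update: w ← w − f(w)/f'(w).
w_0 = 2.380000: f = 12.321272, f' = 18.493200 → w_1 = 2.380000 - (12.321272)/(18.493200) = 1.713740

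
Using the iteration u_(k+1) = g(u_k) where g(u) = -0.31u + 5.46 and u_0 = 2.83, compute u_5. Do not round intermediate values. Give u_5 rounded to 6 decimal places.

u_1 = g(2.830000) = 4.582700
u_2 = g(4.582700) = 4.039363
u_3 = g(4.039363) = 4.207797
u_4 = g(4.207797) = 4.155583
u_5 = g(4.155583) = 4.171769

4.171769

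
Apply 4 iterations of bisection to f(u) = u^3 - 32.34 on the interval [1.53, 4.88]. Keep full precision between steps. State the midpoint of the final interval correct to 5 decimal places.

3.10031

f(1.530000) = -28.758423, f(4.880000) = 83.874272 (opposite signs)
step 1: m = 3.205000, f(m) = 0.581840 > 0 → root in [1.530000, 3.205000]
step 2: m = 2.367500, f(m) = -19.070029 < 0 → root in [2.367500, 3.205000]
step 3: m = 2.786250, f(m) = -10.709814 < 0 → root in [2.786250, 3.205000]
step 4: m = 2.995625, f(m) = -5.457953 < 0 → root in [2.995625, 3.205000]
Midpoint of [2.995625, 3.205000] = 3.100313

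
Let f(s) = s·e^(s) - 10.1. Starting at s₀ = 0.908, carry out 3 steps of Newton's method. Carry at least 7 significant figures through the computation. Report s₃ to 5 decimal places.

Newton update: s ← s − f(s)/f'(s).
f'(s) = (s + 1)·e^(s)
s_0 = 0.908000: f = -7.848742, f' = 4.730617 → s_1 = 0.908000 - (-7.848742)/(4.730617) = 2.567137
s_1 = 2.567137: f = 23.345878, f' = 46.474351 → s_2 = 2.567137 - (23.345878)/(46.474351) = 2.064798
s_2 = 2.064798: f = 6.178264, f' = 24.161971 → s_3 = 2.064798 - (6.178264)/(24.161971) = 1.809096

1.80910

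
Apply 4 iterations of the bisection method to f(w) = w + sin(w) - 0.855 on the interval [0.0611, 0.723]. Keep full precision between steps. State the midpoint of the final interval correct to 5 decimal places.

0.45410

f(0.061100) = -0.732838, f(0.723000) = 0.529637 (opposite signs)
step 1: m = 0.392050, f(m) = -0.080866 < 0 → root in [0.392050, 0.723000]
step 2: m = 0.557525, f(m) = 0.231613 > 0 → root in [0.392050, 0.557525]
step 3: m = 0.474788, f(m) = 0.076937 > 0 → root in [0.392050, 0.474788]
step 4: m = 0.433419, f(m) = -0.001605 < 0 → root in [0.433419, 0.474788]
Midpoint of [0.433419, 0.474788] = 0.454103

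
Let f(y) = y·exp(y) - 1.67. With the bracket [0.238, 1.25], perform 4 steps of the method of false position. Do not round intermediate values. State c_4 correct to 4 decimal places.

f(0.238000) = -1.368047, f(1.250000) = 2.692929
step 1: c = 0.578919, f(c) = -0.637146 < 0 → new bracket [0.578919, 1.250000]
step 2: c = 0.707317, f(c) = -0.235177 < 0 → new bracket [0.707317, 1.250000]
step 3: c = 0.750904, f(c) = -0.078898 < 0 → new bracket [0.750904, 1.250000]
step 4: c = 0.765111, f(c) = -0.025600 < 0 → new bracket [0.765111, 1.250000]

0.7651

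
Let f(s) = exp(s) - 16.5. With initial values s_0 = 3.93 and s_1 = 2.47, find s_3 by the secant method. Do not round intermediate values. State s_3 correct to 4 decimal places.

f(s_0) = 34.406978, f(s_1) = -4.677553
s_2 = 2.470000 - (-4.677553)·(2.470000 - 3.930000)/(-4.677553 - (34.406978)) = 2.644730; f(s_2) = -2.420361
s_3 = 2.644730 - (-2.420361)·(2.644730 - 2.470000)/(-2.420361 - (-4.677553)) = 2.832090; f(s_3) = 0.480920

2.8321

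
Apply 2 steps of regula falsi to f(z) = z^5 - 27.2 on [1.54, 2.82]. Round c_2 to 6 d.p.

1.775389

f(1.540000) = -18.538291, f(2.820000) = 151.138677
step 1: c = 1.679848, f(c) = -13.823264 < 0 → new bracket [1.679848, 2.820000]
step 2: c = 1.775389, f(c) = -9.561252 < 0 → new bracket [1.775389, 2.820000]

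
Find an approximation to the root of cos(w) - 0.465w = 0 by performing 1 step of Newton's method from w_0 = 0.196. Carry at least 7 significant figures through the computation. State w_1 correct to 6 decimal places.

1.544567

f'(w) = -sin(w) - 0.465
w_0 = 0.196000: f = 0.889713, f' = -0.659747 → w_1 = 0.196000 - (0.889713)/(-0.659747) = 1.544567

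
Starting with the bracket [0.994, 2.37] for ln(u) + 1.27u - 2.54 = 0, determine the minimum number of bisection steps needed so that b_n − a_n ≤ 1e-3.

Initial width b − a = 2.37 − 0.994 = 1.376000.
After n steps the width is (b−a)/2^n; need (b−a)/2^n ≤ 1e-3.
So n ≥ log₂(1.376000/1e-3) = log₂(1376.0000) ≈ 10.4263.
Hence n = 11.

11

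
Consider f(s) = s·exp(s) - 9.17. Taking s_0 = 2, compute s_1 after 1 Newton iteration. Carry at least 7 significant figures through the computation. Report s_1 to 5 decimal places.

1.74701

Newton update: s ← s − f(s)/f'(s).
f'(s) = (s + 1)·exp(s)
s_0 = 2.000000: f = 5.608112, f' = 22.167168 → s_1 = 2.000000 - (5.608112)/(22.167168) = 1.747008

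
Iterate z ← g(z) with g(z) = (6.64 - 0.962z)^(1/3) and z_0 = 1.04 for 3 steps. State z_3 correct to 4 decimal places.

1.7103

z_1 = g(1.040000) = 1.779976
z_2 = g(1.779976) = 1.701690
z_3 = g(1.701690) = 1.710315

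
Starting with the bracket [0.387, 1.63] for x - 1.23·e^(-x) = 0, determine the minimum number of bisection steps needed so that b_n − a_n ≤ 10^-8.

27

Initial width b − a = 1.63 − 0.387 = 1.243000.
After n steps the width is (b−a)/2^n; need (b−a)/2^n ≤ 10^-8.
So n ≥ log₂(1.243000/10^-8) = log₂(124300000.0000) ≈ 26.8893.
Hence n = 27.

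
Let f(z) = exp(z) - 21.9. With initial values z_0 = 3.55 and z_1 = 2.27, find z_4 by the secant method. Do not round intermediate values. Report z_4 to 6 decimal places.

3.077257

Secant update: z_(k+1) = z_k − f(z_k)·(z_k − z_(k-1))/(f(z_k) − f(z_(k-1))).
f(z_0) = 12.913317, f(z_1) = -12.220599
z_2 = 2.270000 - (-12.220599)·(2.270000 - 3.550000)/(-12.220599 - (12.913317)) = 2.892361; f(z_2) = -3.864160
z_3 = 2.892361 - (-3.864160)·(2.892361 - 2.270000)/(-3.864160 - (-12.220599)) = 3.180151; f(z_3) = 2.150389
z_4 = 3.180151 - (2.150389)·(3.180151 - 2.892361)/(2.150389 - (-3.864160)) = 3.077257; f(z_4) = -0.201196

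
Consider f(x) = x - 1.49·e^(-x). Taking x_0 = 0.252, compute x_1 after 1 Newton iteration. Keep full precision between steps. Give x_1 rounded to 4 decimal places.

0.6719

f'(x) = 1 + 1.49·e^(-x)
x_0 = 0.252000: f = -0.906095, f' = 2.158095 → x_1 = 0.252000 - (-0.906095)/(2.158095) = 0.671859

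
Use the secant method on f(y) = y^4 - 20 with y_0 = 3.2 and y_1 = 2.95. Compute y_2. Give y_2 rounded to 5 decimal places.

Secant update: y_(k+1) = y_k − f(y_k)·(y_k − y_(k-1))/(f(y_k) − f(y_(k-1))).
f(y_0) = 84.857600, f(y_1) = 55.733506
y_2 = 2.950000 - (55.733506)·(2.950000 - 3.200000)/(55.733506 - (84.857600)) = 2.471586; f(y_2) = 17.316667

2.47159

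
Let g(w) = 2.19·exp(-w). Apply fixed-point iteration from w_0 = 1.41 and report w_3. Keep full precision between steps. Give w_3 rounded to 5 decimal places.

w_1 = g(1.410000) = 0.534674
w_2 = g(0.534674) = 1.283034
w_3 = g(1.283034) = 0.607057

0.60706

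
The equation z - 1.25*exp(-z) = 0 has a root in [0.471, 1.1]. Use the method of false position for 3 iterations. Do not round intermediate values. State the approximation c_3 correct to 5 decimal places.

f(0.471000) = -0.309472, f(1.100000) = 0.683911
step 1: c = 0.666954, f(c) = 0.025368 > 0 → new bracket [0.471000, 0.666954]
step 2: c = 0.652109, f(c) = 0.000926 > 0 → new bracket [0.471000, 0.652109]
step 3: c = 0.651568, f(c) = 0.000034 > 0 → new bracket [0.471000, 0.651568]

0.65157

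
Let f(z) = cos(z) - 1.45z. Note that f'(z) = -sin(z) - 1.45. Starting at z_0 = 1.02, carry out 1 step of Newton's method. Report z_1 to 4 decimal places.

Newton update: z ← z − f(z)/f'(z).
z_0 = 1.020000: f = -0.955634, f' = -2.302108 → z_1 = 1.020000 - (-0.955634)/(-2.302108) = 0.604887

0.6049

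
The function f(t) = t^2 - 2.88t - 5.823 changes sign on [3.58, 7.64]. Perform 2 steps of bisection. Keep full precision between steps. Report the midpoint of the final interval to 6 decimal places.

f(3.580000) = -3.317000, f(7.640000) = 30.543400 (opposite signs)
step 1: m = 5.610000, f(m) = 9.492300 > 0 → root in [3.580000, 5.610000]
step 2: m = 4.595000, f(m) = 2.057425 > 0 → root in [3.580000, 4.595000]
Midpoint of [3.580000, 4.595000] = 4.087500

4.087500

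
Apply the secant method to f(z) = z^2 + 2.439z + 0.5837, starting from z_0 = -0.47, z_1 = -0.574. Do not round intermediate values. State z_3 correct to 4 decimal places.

Secant update: z_(k+1) = z_k − f(z_k)·(z_k − z_(k-1))/(f(z_k) − f(z_(k-1))).
f(z_0) = -0.341730, f(z_1) = -0.486810
z_2 = -0.574000 - (-0.486810)·(-0.574000 - -0.470000)/(-0.486810 - (-0.341730)) = -0.225032; f(z_2) = 0.085486
z_3 = -0.225032 - (0.085486)·(-0.225032 - -0.574000)/(0.085486 - (-0.486810)) = -0.277159; f(z_3) = -0.015473

-0.2772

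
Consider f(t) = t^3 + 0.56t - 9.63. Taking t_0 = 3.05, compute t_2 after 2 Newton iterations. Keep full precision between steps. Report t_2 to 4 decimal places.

Newton update: t ← t − f(t)/f'(t).
f'(t) = 3t^2 + 0.56
t_0 = 3.050000: f = 20.450625, f' = 28.467500 → t_1 = 3.050000 - (20.450625)/(28.467500) = 2.331615
t_1 = 2.331615: f = 4.351363, f' = 16.869286 → t_2 = 2.331615 - (4.351363)/(16.869286) = 2.073669

2.0737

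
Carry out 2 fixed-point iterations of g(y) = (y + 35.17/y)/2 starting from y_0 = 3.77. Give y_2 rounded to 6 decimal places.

y_1 = g(3.770000) = 6.549456
y_2 = g(6.549456) = 5.959684

5.959684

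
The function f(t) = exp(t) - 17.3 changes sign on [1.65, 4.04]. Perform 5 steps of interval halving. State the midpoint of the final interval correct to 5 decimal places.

f(1.650000) = -12.093020, f(4.040000) = 39.526343 (opposite signs)
step 1: m = 2.845000, f(m) = -0.098441 < 0 → root in [2.845000, 4.040000]
step 2: m = 3.442500, f(m) = 13.965023 > 0 → root in [2.845000, 3.442500]
step 3: m = 3.143750, f(m) = 5.890669 > 0 → root in [2.845000, 3.143750]
step 4: m = 2.994375, f(m) = 2.672873 > 0 → root in [2.845000, 2.994375]
step 5: m = 2.919687, f(m) = 1.235494 > 0 → root in [2.845000, 2.919687]
Midpoint of [2.845000, 2.919687] = 2.882344

2.88234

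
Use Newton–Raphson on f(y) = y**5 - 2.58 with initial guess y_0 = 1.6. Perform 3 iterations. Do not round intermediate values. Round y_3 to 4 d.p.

Newton update: y ← y − f(y)/f'(y).
f'(y) = 5y**4
y_0 = 1.600000: f = 7.905760, f' = 32.768000 → y_1 = 1.600000 - (7.905760)/(32.768000) = 1.358735
y_1 = 1.358735: f = 2.050996, f' = 17.041566 → y_2 = 1.358735 - (2.050996)/(17.041566) = 1.238383
y_2 = 1.238383: f = 0.332558, f' = 11.759522 → y_3 = 1.238383 - (0.332558)/(11.759522) = 1.210103

1.2101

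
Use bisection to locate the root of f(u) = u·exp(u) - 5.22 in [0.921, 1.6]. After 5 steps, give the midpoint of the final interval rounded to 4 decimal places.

1.3560

f(0.921000) = -2.906631, f(1.600000) = 2.704852 (opposite signs)
step 1: m = 1.260500, f(m) = -0.773984 < 0 → root in [1.260500, 1.600000]
step 2: m = 1.430250, f(m) = 0.758079 > 0 → root in [1.260500, 1.430250]
step 3: m = 1.345375, f(m) = -0.054263 < 0 → root in [1.345375, 1.430250]
step 4: m = 1.387812, f(m) = 0.339684 > 0 → root in [1.345375, 1.387812]
step 5: m = 1.366594, f(m) = 0.139738 > 0 → root in [1.345375, 1.366594]
Midpoint of [1.345375, 1.366594] = 1.355984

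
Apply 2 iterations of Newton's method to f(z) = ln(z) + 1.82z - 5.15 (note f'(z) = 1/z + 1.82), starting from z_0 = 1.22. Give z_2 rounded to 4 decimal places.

2.3578

z_0 = 1.220000: f = -2.730749, f' = 2.639672 → z_1 = 1.220000 - (-2.730749)/(2.639672) = 2.254503
z_1 = 2.254503: f = -0.233875, f' = 2.263557 → z_2 = 2.254503 - (-0.233875)/(2.263557) = 2.357825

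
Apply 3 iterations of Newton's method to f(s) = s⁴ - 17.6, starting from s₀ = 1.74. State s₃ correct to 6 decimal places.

f'(s) = 4s³
s_0 = 1.740000: f = -8.433638, f' = 21.072096 → s_1 = 1.740000 - (-8.433638)/(21.072096) = 2.140228
s_1 = 2.140228: f = 3.381667, f' = 39.213895 → s_2 = 2.140228 - (3.381667)/(39.213895) = 2.053991
s_2 = 2.053991: f = 0.198952, f' = 34.662175 → s_3 = 2.053991 - (0.198952)/(34.662175) = 2.048252

2.048252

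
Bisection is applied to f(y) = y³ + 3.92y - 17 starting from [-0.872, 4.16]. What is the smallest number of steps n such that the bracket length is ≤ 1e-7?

26

Initial width b − a = 4.16 − -0.872 = 5.032000.
After n steps the width is (b−a)/2^n; need (b−a)/2^n ≤ 1e-7.
So n ≥ log₂(5.032000/1e-7) = log₂(50320000.0000) ≈ 25.5846.
Hence n = 26.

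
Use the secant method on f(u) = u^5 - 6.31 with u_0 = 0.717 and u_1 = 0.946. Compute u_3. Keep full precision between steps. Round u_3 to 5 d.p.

0.98406

f(u_0) = -6.120506, f(u_1) = -5.552373
u_2 = 0.946000 - (-5.552373)·(0.946000 - 0.717000)/(-5.552373 - (-6.120506)) = 3.184019; f(u_2) = 320.939169
u_3 = 3.184019 - (320.939169)·(3.184019 - 0.946000)/(320.939169 - (-5.552373)) = 0.984060; f(u_3) = -5.387199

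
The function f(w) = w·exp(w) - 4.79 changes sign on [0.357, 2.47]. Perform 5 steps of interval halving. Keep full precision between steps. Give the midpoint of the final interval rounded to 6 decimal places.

1.314453

f(0.357000) = -4.279834, f(2.470000) = 24.411444 (opposite signs)
step 1: m = 1.413500, f(m) = 1.019932 > 0 → root in [0.357000, 1.413500]
step 2: m = 0.885250, f(m) = -2.644517 < 0 → root in [0.885250, 1.413500]
step 3: m = 1.149375, f(m) = -1.162320 < 0 → root in [1.149375, 1.413500]
step 4: m = 1.281438, f(m) = -0.174501 < 0 → root in [1.281438, 1.413500]
step 5: m = 1.347469, f(m) = 0.394620 > 0 → root in [1.281438, 1.347469]
Midpoint of [1.281438, 1.347469] = 1.314453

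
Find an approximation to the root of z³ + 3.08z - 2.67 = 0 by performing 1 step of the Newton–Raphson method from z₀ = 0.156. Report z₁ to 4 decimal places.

0.8492

Newton update: z ← z − f(z)/f'(z).
f'(z) = 3z² + 3.08
z_0 = 0.156000: f = -2.185724, f' = 3.153008 → z_1 = 0.156000 - (-2.185724)/(3.153008) = 0.849219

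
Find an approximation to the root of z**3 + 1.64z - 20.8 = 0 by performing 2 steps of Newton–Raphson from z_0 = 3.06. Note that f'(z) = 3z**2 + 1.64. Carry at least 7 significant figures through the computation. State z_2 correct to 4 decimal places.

2.5537

z_0 = 3.060000: f = 12.871016, f' = 29.730800 → z_1 = 3.060000 - (12.871016)/(29.730800) = 2.627081
z_1 = 2.627081: f = 1.639365, f' = 22.344670 → z_2 = 2.627081 - (1.639365)/(22.344670) = 2.553714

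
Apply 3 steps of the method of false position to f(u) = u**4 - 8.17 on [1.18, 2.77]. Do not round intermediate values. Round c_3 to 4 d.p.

f(1.180000) = -6.231222, f(2.770000) = 50.703394
step 1: c = 1.354018, f(c) = -4.808775 < 0 → new bracket [1.354018, 2.770000]
step 2: c = 1.476678, f(c) = -3.415077 < 0 → new bracket [1.476678, 2.770000]
step 3: c = 1.558292, f(c) = -2.273491 < 0 → new bracket [1.558292, 2.770000]

1.5583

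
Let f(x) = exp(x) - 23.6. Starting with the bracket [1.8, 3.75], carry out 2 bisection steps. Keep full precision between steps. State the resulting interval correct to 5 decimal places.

f(1.800000) = -17.550353, f(3.750000) = 18.921082 (opposite signs)
step 1: m = 2.775000, f(m) = -7.561373 < 0 → root in [2.775000, 3.750000]
step 2: m = 3.262500, f(m) = 2.514742 > 0 → root in [2.775000, 3.262500]

[2.77500, 3.26250]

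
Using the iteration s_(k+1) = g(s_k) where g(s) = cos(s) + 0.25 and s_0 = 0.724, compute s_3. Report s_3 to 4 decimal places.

s_1 = g(0.724000) = 0.999162
s_2 = g(0.999162) = 0.791007
s_3 = g(0.791007) = 0.953130

0.9531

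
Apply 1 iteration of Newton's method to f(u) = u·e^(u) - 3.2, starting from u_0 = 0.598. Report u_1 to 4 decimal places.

1.3250

f'(u) = (u + 1)·e^(u)
u_0 = 0.598000: f = -2.112550, f' = 2.905928 → u_1 = 0.598000 - (-2.112550)/(2.905928) = 1.324979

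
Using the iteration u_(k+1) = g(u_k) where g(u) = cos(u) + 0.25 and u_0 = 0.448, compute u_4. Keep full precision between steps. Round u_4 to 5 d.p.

u_1 = g(0.448000) = 1.151315
u_2 = g(1.151315) = 0.657287
u_3 = g(0.657287) = 1.041653
u_4 = g(1.041653) = 0.754794

0.75479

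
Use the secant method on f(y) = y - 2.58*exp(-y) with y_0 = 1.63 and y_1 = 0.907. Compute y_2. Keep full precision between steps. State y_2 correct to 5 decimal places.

0.98431

f(y_0) = 1.124502, f(y_1) = -0.134633
y_2 = 0.907000 - (-0.134633)·(0.907000 - 1.630000)/(-0.134633 - (1.124502)) = 0.984307; f(y_2) = 0.020165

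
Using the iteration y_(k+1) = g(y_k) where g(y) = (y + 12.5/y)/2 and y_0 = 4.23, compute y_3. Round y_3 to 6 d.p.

y_1 = g(4.230000) = 3.592541
y_2 = g(3.592541) = 3.535986
y_3 = g(3.535986) = 3.535534

3.535534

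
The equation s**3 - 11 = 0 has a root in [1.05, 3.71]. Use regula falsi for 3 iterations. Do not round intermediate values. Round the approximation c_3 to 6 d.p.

2.067480

f(1.050000) = -9.842375, f(3.710000) = 40.064811
step 1: c = 1.574588, f(c) = -7.096080 < 0 → new bracket [1.574588, 3.710000]
step 2: c = 1.895894, f(c) = -4.185376 < 0 → new bracket [1.895894, 3.710000]
step 3: c = 2.067480, f(c) = -2.162615 < 0 → new bracket [2.067480, 3.710000]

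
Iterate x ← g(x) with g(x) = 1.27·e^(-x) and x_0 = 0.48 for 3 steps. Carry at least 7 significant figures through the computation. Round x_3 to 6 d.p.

x_1 = g(0.480000) = 0.785855
x_2 = g(0.785855) = 0.578777
x_3 = g(0.578777) = 0.711941

0.711941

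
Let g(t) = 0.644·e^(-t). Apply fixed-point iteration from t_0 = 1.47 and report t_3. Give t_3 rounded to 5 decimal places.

t_1 = g(1.470000) = 0.148072
t_2 = g(0.148072) = 0.555366
t_3 = g(0.555366) = 0.369567

0.36957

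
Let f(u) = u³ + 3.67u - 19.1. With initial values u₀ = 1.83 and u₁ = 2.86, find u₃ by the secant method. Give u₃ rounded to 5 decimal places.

Secant update: u_(k+1) = u_k − f(u_k)·(u_k − u_(k-1))/(f(u_k) − f(u_(k-1))).
f(u_0) = -6.255413, f(u_1) = 14.789856
u_2 = 2.860000 - (14.789856)·(2.860000 - 1.830000)/(14.789856 - (-6.255413)) = 2.136153; f(u_2) = -1.512730
u_3 = 2.136153 - (-1.512730)·(2.136153 - 2.860000)/(-1.512730 - (14.789856)) = 2.203319; f(u_3) = -0.317546

2.20332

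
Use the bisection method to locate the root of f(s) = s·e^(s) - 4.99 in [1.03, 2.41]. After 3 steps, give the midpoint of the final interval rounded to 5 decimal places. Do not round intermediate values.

f(1.030000) = -2.104902, f(2.410000) = 21.842846 (opposite signs)
step 1: m = 1.720000, f(m) = 4.615389 > 0 → root in [1.030000, 1.720000]
step 2: m = 1.375000, f(m) = 0.448230 > 0 → root in [1.030000, 1.375000]
step 3: m = 1.202500, f(m) = -0.987566 < 0 → root in [1.202500, 1.375000]
Midpoint of [1.202500, 1.375000] = 1.288750

1.28875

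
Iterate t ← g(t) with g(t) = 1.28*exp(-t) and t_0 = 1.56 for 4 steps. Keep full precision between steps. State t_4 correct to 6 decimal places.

t_1 = g(1.560000) = 0.268974
t_2 = g(0.268974) = 0.978129
t_3 = g(0.978129) = 0.481298
t_4 = g(0.481298) = 0.791015

0.791015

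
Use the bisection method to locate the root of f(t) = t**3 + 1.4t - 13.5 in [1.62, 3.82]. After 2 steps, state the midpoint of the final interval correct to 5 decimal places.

f(1.620000) = -6.980472, f(3.820000) = 47.590968 (opposite signs)
step 1: m = 2.720000, f(m) = 10.431648 > 0 → root in [1.620000, 2.720000]
step 2: m = 2.170000, f(m) = -0.243687 < 0 → root in [2.170000, 2.720000]
Midpoint of [2.170000, 2.720000] = 2.445000

2.44500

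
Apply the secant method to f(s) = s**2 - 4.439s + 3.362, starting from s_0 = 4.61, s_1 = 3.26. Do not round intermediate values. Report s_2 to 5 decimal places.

f(s_0) = 4.150310, f(s_1) = -0.481540
s_2 = 3.260000 - (-0.481540)·(3.260000 - 4.610000)/(-0.481540 - (4.150310)) = 3.400350; f(s_2) = -0.169774

3.40035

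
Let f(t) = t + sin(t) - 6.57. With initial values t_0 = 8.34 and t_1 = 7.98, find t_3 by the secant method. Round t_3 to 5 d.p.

f(t_0) = 2.654200, f(t_1) = 2.402070
t_2 = 7.980000 - (2.402070)·(7.980000 - 8.340000)/(2.402070 - (2.654200)) = 4.550234; f(t_2) = -3.006648
t_3 = 4.550234 - (-3.006648)·(4.550234 - 7.980000)/(-3.006648 - (2.402070)) = 6.456804; f(t_3) = 0.059551

6.45680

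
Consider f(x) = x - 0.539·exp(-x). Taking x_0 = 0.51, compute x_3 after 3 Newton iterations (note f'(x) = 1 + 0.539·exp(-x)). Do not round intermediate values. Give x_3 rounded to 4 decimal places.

x_0 = 0.510000: f = 0.186333, f' = 1.323667 → x_1 = 0.510000 - (0.186333)/(1.323667) = 0.369230
x_1 = 0.369230: f = -0.003363, f' = 1.372593 → x_2 = 0.369230 - (-0.003363)/(1.372593) = 0.371680
x_2 = 0.371680: f = -0.000001, f' = 1.371681 → x_3 = 0.371680 - (-0.000001)/(1.371681) = 0.371681

0.3717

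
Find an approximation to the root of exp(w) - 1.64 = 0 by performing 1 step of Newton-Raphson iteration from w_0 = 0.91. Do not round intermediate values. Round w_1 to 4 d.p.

f'(w) = exp(w)
w_0 = 0.910000: f = 0.844323, f' = 2.484323 → w_1 = 0.910000 - (0.844323)/(2.484323) = 0.570140

0.5701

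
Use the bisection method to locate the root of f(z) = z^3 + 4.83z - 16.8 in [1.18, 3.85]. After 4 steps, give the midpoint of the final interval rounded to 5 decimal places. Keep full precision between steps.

f(1.180000) = -9.457568, f(3.850000) = 58.862125 (opposite signs)
step 1: m = 2.515000, f(m) = 11.255391 > 0 → root in [1.180000, 2.515000]
step 2: m = 1.847500, f(m) = -1.570584 < 0 → root in [1.847500, 2.515000]
step 3: m = 2.181250, f(m) = 4.113501 > 0 → root in [1.847500, 2.181250]
step 4: m = 2.014375, f(m) = 1.103174 > 0 → root in [1.847500, 2.014375]
Midpoint of [1.847500, 2.014375] = 1.930938

1.93094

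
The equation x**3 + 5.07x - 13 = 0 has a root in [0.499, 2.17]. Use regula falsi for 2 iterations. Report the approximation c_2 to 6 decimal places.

1.619331

f(0.499000) = -10.345819, f(2.170000) = 8.220213
step 1: c = 1.430156, f(c) = -2.823950 < 0 → new bracket [1.430156, 2.170000]
step 2: c = 1.619331, f(c) = -0.543730 < 0 → new bracket [1.619331, 2.170000]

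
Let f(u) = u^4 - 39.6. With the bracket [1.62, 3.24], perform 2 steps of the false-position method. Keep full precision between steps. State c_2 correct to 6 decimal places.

2.366754

f(1.620000) = -32.712525, f(3.240000) = 70.599606
step 1: c = 2.132953, f(c) = -18.902146 < 0 → new bracket [2.132953, 3.240000]
step 2: c = 2.366754, f(c) = -8.222935 < 0 → new bracket [2.366754, 3.240000]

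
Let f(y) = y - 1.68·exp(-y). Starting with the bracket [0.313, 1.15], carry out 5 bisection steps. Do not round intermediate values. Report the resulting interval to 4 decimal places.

f(0.313000) = -0.915500, f(1.150000) = 0.618050 (opposite signs)
step 1: m = 0.731500, f(m) = -0.076894 < 0 → root in [0.731500, 1.150000]
step 2: m = 0.940750, f(m) = 0.284987 > 0 → root in [0.731500, 0.940750]
step 3: m = 0.836125, f(m) = 0.108035 > 0 → root in [0.731500, 0.836125]
step 4: m = 0.783813, f(m) = 0.016621 > 0 → root in [0.731500, 0.783813]
step 5: m = 0.757656, f(m) = -0.029867 < 0 → root in [0.757656, 0.783813]

[0.7577, 0.7838]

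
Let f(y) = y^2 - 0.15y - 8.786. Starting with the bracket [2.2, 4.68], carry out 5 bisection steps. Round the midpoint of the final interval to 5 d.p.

f(2.200000) = -4.276000, f(4.680000) = 12.414400 (opposite signs)
step 1: m = 3.440000, f(m) = 2.531600 > 0 → root in [2.200000, 3.440000]
step 2: m = 2.820000, f(m) = -1.256600 < 0 → root in [2.820000, 3.440000]
step 3: m = 3.130000, f(m) = 0.541400 > 0 → root in [2.820000, 3.130000]
step 4: m = 2.975000, f(m) = -0.381625 < 0 → root in [2.975000, 3.130000]
step 5: m = 3.052500, f(m) = 0.073881 > 0 → root in [2.975000, 3.052500]
Midpoint of [2.975000, 3.052500] = 3.013750

3.01375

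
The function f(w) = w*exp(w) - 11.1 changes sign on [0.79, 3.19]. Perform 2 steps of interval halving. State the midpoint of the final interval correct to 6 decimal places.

f(0.790000) = -9.359317, f(3.190000) = 66.380084 (opposite signs)
step 1: m = 1.990000, f(m) = 3.457912 > 0 → root in [0.790000, 1.990000]
step 2: m = 1.390000, f(m) = -5.519358 < 0 → root in [1.390000, 1.990000]
Midpoint of [1.390000, 1.990000] = 1.690000

1.690000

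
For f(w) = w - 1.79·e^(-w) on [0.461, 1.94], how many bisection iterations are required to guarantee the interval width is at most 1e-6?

21

Initial width b − a = 1.94 − 0.461 = 1.479000.
After n steps the width is (b−a)/2^n; need (b−a)/2^n ≤ 1e-6.
So n ≥ log₂(1.479000/1e-6) = log₂(1479000.0000) ≈ 20.4962.
Hence n = 21.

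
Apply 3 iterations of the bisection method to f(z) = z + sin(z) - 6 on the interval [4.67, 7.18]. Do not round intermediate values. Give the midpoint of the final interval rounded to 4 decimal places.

f(4.670000) = -2.329102, f(7.180000) = 1.961343 (opposite signs)
step 1: m = 5.925000, f(m) = -0.425575 < 0 → root in [5.925000, 7.180000]
step 2: m = 6.552500, f(m) = 0.818571 > 0 → root in [5.925000, 6.552500]
step 3: m = 6.238750, f(m) = 0.194329 > 0 → root in [5.925000, 6.238750]
Midpoint of [5.925000, 6.238750] = 6.081875

6.0819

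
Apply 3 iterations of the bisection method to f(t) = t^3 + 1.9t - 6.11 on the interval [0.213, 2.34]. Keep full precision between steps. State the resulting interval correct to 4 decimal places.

[1.2765, 1.5424]

f(0.213000) = -5.695636, f(2.340000) = 11.148904 (opposite signs)
step 1: m = 1.276500, f(m) = -1.604654 < 0 → root in [1.276500, 2.340000]
step 2: m = 1.808250, f(m) = 3.238233 > 0 → root in [1.276500, 1.808250]
step 3: m = 1.542375, f(m) = 0.489700 > 0 → root in [1.276500, 1.542375]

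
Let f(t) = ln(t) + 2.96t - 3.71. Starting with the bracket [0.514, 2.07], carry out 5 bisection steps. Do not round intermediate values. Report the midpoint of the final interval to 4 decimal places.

f(0.514000) = -2.854092, f(2.070000) = 3.144749 (opposite signs)
step 1: m = 1.292000, f(m) = 0.370511 > 0 → root in [0.514000, 1.292000]
step 2: m = 0.903000, f(m) = -1.139153 < 0 → root in [0.903000, 1.292000]
step 3: m = 1.097500, f(m) = -0.368365 < 0 → root in [1.097500, 1.292000]
step 4: m = 1.194750, f(m) = 0.004397 > 0 → root in [1.097500, 1.194750]
step 5: m = 1.146125, f(m) = -0.181083 < 0 → root in [1.146125, 1.194750]
Midpoint of [1.146125, 1.194750] = 1.170438

1.1704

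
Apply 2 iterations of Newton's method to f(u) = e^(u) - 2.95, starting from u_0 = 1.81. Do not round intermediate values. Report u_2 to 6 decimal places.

1.102574

Newton update: u ← u − f(u)/f'(u).
f'(u) = e^(u)
u_0 = 1.810000: f = 3.160447, f' = 6.110447 → u_1 = 1.810000 - (3.160447)/(6.110447) = 1.292780
u_1 = 1.292780: f = 0.692899, f' = 3.642899 → u_2 = 1.292780 - (0.692899)/(3.642899) = 1.102574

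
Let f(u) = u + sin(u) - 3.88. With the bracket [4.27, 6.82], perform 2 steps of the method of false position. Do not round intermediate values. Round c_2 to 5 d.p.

4.76328

False-position update: c = (a·f(b) − b·f(a))/(f(b) − f(a)); replace the endpoint whose sign matches f(c).
f(4.270000) = -0.513732, f(6.820000) = 3.451401
step 1: c = 4.600384, f(c) = -0.273350 < 0 → new bracket [4.600384, 6.820000]
step 2: c = 4.763276, f(c) = -0.115430 < 0 → new bracket [4.763276, 6.820000]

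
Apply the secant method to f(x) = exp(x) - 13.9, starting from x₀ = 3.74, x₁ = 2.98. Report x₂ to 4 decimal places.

f(x_0) = 28.197990, f(x_1) = 5.787817
x_2 = 2.980000 - (5.787817)·(2.980000 - 3.740000)/(5.787817 - (28.197990)) = 2.783717; f(x_2) = 2.279044

2.7837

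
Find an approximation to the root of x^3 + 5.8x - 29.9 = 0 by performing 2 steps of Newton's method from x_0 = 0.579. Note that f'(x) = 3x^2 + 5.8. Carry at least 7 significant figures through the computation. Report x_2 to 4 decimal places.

x_0 = 0.579000: f = -26.347695, f' = 6.805723 → x_1 = 0.579000 - (-26.347695)/(6.805723) = 4.450403
x_1 = 4.450403: f = 84.057396, f' = 65.218257 → x_2 = 4.450403 - (84.057396)/(65.218257) = 3.161540

3.1615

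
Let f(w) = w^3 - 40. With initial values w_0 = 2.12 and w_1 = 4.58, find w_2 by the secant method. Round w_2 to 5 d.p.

f(w_0) = -30.471872, f(w_1) = 56.071912
w_2 = 4.580000 - (56.071912)·(4.580000 - 2.120000)/(56.071912 - (-30.471872)) = 2.986160; f(w_2) = -13.371946

2.98616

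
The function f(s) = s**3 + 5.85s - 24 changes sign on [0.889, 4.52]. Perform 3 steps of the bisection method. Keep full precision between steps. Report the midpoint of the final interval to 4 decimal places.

f(0.889000) = -18.096755, f(4.520000) = 94.787408 (opposite signs)
step 1: m = 2.704500, f(m) = 11.602904 > 0 → root in [0.889000, 2.704500]
step 2: m = 1.796750, f(m) = -7.688545 < 0 → root in [1.796750, 2.704500]
step 3: m = 2.250625, f(m) = 0.566276 > 0 → root in [1.796750, 2.250625]
Midpoint of [1.796750, 2.250625] = 2.023687

2.0237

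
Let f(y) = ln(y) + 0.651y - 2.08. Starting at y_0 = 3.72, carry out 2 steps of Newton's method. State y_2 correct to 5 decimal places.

2.07170

Newton update: y ← y − f(y)/f'(y).
f'(y) = 1/y + 0.651
y_0 = 3.720000: f = 1.655444, f' = 0.919817 → y_1 = 3.720000 - (1.655444)/(0.919817) = 1.920247
y_1 = 1.920247: f = -0.177465, f' = 1.171766 → y_2 = 1.920247 - (-0.177465)/(1.171766) = 2.071698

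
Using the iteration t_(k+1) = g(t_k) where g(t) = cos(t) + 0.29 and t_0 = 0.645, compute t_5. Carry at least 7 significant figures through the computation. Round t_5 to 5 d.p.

t_1 = g(0.645000) = 1.089100
t_2 = g(1.089100) = 0.753283
t_3 = g(0.753283) = 1.019447
t_4 = g(1.019447) = 0.813837
t_5 = g(0.813837) = 0.976714

0.97671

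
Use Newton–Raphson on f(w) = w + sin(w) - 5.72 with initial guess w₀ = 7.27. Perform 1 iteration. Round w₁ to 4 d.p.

f'(w) = 1 + cos(w)
w_0 = 7.270000: f = 2.384274, f' = 1.551350 → w_1 = 7.270000 - (2.384274)/(1.551350) = 5.733097

5.7331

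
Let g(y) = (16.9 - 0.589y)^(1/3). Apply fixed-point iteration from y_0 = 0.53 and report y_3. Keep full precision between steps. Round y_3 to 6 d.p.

2.489808

y_1 = g(0.530000) = 2.550331
y_2 = g(2.550331) = 2.487826
y_3 = g(2.487826) = 2.489808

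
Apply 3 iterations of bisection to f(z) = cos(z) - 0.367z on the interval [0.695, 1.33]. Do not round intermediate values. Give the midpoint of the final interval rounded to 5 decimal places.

1.13156

f(0.695000) = 0.512989, f(1.330000) = -0.249634 (opposite signs)
step 1: m = 1.012500, f(m) = 0.158154 > 0 → root in [1.012500, 1.330000]
step 2: m = 1.171250, f(m) = -0.040848 < 0 → root in [1.012500, 1.171250]
step 3: m = 1.091875, f(m) = 0.060104 > 0 → root in [1.091875, 1.171250]
Midpoint of [1.091875, 1.171250] = 1.131563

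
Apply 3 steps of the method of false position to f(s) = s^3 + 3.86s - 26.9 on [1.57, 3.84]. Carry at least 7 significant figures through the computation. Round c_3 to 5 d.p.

False-position update: c = (a·f(b) − b·f(a))/(f(b) − f(a)); replace the endpoint whose sign matches f(c).
f(1.570000) = -16.969907, f(3.840000) = 44.545504
step 1: c = 2.196212, f(c) = -7.829529 < 0 → new bracket [2.196212, 3.840000]
step 2: c = 2.441941, f(c) = -2.912620 < 0 → new bracket [2.441941, 3.840000]
step 3: c = 2.527744, f(c) = -0.991922 < 0 → new bracket [2.527744, 3.840000]

2.52774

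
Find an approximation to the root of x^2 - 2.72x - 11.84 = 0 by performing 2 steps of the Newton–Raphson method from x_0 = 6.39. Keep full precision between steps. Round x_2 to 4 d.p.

5.0639

f'(x) = 2x - 2.72
x_0 = 6.390000: f = 11.611300, f' = 10.060000 → x_1 = 6.390000 - (11.611300)/(10.060000) = 5.235795
x_1 = 5.235795: f = 1.332189, f' = 7.751590 → x_2 = 5.235795 - (1.332189)/(7.751590) = 5.063935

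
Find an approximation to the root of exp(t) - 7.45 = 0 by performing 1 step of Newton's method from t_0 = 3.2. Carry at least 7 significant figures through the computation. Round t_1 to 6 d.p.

2.503678

f'(t) = exp(t)
t_0 = 3.200000: f = 17.082530, f' = 24.532530 → t_1 = 3.200000 - (17.082530)/(24.532530) = 2.503678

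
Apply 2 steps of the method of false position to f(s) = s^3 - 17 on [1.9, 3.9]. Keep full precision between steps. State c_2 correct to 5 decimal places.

f(1.900000) = -10.141000, f(3.900000) = 42.319000
step 1: c = 2.286618, f(c) = -5.044133 < 0 → new bracket [2.286618, 3.900000]
step 2: c = 2.458442, f(c) = -2.141329 < 0 → new bracket [2.458442, 3.900000]

2.45844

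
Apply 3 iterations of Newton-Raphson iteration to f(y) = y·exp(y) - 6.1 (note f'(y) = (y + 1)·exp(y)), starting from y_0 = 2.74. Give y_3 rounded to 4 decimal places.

1.4749

y_0 = 2.740000: f = 36.334339, f' = 57.921324 → y_1 = 2.740000 - (36.334339)/(57.921324) = 2.112695
y_1 = 2.112695: f = 11.373043, f' = 25.743543 → y_2 = 2.112695 - (11.373043)/(25.743543) = 1.670913
y_2 = 1.670913: f = 2.784272, f' = 14.201290 → y_3 = 1.670913 - (2.784272)/(14.201290) = 1.474855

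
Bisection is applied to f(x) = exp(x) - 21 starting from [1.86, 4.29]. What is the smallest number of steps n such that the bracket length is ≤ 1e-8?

28

Initial width b − a = 4.29 − 1.86 = 2.430000.
After n steps the width is (b−a)/2^n; need (b−a)/2^n ≤ 1e-8.
So n ≥ log₂(2.430000/1e-8) = log₂(243000000.0000) ≈ 27.8564.
Hence n = 28.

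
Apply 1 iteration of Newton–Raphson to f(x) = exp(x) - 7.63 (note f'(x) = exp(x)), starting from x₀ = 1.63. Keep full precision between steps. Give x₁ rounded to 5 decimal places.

2.12494

x_0 = 1.630000: f = -2.526125, f' = 5.103875 → x_1 = 1.630000 - (-2.526125)/(5.103875) = 2.124943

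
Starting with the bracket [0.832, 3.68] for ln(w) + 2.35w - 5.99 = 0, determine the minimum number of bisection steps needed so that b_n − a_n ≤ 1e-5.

Initial width b − a = 3.68 − 0.832 = 2.848000.
After n steps the width is (b−a)/2^n; need (b−a)/2^n ≤ 1e-5.
So n ≥ log₂(2.848000/1e-5) = log₂(284800.0000) ≈ 18.1196.
Hence n = 19.

19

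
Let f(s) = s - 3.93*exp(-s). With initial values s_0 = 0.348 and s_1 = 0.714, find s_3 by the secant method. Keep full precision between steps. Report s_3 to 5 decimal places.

1.17725

f(s_0) = -2.426969, f(s_1) = -1.210448
s_2 = 0.714000 - (-1.210448)·(0.714000 - 0.348000)/(-1.210448 - (-2.426969)) = 1.078173; f(s_2) = -0.258877
s_3 = 1.078173 - (-0.258877)·(1.078173 - 0.714000)/(-0.258877 - (-1.210448)) = 1.177248; f(s_3) = -0.033686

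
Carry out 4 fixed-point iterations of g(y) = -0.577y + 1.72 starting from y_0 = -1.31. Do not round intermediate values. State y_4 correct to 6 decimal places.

0.824583

y_1 = g(-1.310000) = 2.475870
y_2 = g(2.475870) = 0.291423
y_3 = g(0.291423) = 1.551849
y_4 = g(1.551849) = 0.824583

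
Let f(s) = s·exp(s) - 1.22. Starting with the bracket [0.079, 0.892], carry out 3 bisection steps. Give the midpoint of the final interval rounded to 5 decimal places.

0.63794

f(0.079000) = -1.134506, f(0.892000) = 0.956484 (opposite signs)
step 1: m = 0.485500, f(m) = -0.431069 < 0 → root in [0.485500, 0.892000]
step 2: m = 0.688750, f(m) = 0.151456 > 0 → root in [0.485500, 0.688750]
step 3: m = 0.587125, f(m) = -0.163874 < 0 → root in [0.587125, 0.688750]
Midpoint of [0.587125, 0.688750] = 0.637938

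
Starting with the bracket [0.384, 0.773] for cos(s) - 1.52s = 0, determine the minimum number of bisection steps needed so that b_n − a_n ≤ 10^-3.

Initial width b − a = 0.773 − 0.384 = 0.389000.
After n steps the width is (b−a)/2^n; need (b−a)/2^n ≤ 10^-3.
So n ≥ log₂(0.389000/10^-3) = log₂(389.0000) ≈ 8.6036.
Hence n = 9.

9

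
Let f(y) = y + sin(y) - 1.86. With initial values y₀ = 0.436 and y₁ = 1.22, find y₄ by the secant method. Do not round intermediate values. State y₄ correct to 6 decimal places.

f(y_0) = -1.001683, f(y_1) = 0.299099
y_2 = 1.220000 - (0.299099)·(1.220000 - 0.436000)/(0.299099 - (-1.001683)) = 1.039729; f(y_2) = 0.041995
y_3 = 1.039729 - (0.041995)·(1.039729 - 1.220000)/(0.041995 - (0.299099)) = 1.010283; f(y_3) = -0.002735
y_4 = 1.010283 - (-0.002735)·(1.010283 - 1.039729)/(-0.002735 - (0.041995)) = 1.012083; f(y_4) = 0.000021

1.012083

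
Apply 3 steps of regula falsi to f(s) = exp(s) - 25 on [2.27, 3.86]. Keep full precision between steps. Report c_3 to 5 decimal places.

3.19260

f(2.270000) = -15.320599, f(3.860000) = 22.465351
step 1: c = 2.914678, f(c) = -6.557136 < 0 → new bracket [2.914678, 3.860000]
step 2: c = 3.128257, f(c) = -2.165855 < 0 → new bracket [3.128257, 3.860000]
step 3: c = 3.192600, f(c) = -0.648337 < 0 → new bracket [3.192600, 3.860000]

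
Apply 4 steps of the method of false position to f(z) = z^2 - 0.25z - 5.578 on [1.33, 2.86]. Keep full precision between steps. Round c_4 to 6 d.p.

f(1.330000) = -4.141600, f(2.860000) = 1.886600
step 1: c = 2.381168, f(c) = -0.503333 < 0 → new bracket [2.381168, 2.860000]
step 2: c = 2.482012, f(c) = -0.038118 < 0 → new bracket [2.482012, 2.860000]
step 3: c = 2.489498, f(c) = -0.002774 < 0 → new bracket [2.489498, 2.860000]
step 4: c = 2.490042, f(c) = -0.000201 < 0 → new bracket [2.490042, 2.860000]

2.490042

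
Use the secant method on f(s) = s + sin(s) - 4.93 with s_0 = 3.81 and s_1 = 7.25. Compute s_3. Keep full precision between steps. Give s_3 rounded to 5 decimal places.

5.50376

Secant update: s_(k+1) = s_k − f(s_k)·(s_k − s_(k-1))/(f(s_k) − f(s_(k-1))).
f(s_0) = -1.739737, f(s_1) = 3.143081
s_2 = 7.250000 - (3.143081)·(7.250000 - 3.810000)/(3.143081 - (-1.739737)) = 5.035664; f(s_2) = -0.842536
s_3 = 5.035664 - (-0.842536)·(5.035664 - 7.250000)/(-0.842536 - (3.143081)) = 5.503762; f(s_3) = -0.129108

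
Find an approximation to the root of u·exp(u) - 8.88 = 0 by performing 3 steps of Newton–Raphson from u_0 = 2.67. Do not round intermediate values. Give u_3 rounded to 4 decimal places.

f'(u) = (u + 1)·exp(u)
u_0 = 2.670000: f = 29.674718, f' = 52.994687 → u_1 = 2.670000 - (29.674718)/(52.994687) = 2.110044
u_1 = 2.110044: f = 8.524906, f' = 25.653506 → u_2 = 2.110044 - (8.524906)/(25.653506) = 1.777734
u_2 = 1.777734: f = 1.637846, f' = 16.434280 → u_3 = 1.777734 - (1.637846)/(16.434280) = 1.678074

1.6781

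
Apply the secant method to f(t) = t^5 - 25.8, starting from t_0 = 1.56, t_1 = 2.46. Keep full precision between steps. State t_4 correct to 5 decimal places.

1.93165

f(t_0) = -16.561042, f(t_1) = 64.289782
t_2 = 2.460000 - (64.289782)·(2.460000 - 1.560000)/(64.289782 - (-16.561042)) = 1.744351; f(t_2) = -9.650112
t_3 = 1.744351 - (-9.650112)·(1.744351 - 2.460000)/(-9.650112 - (64.289782)) = 1.837753; f(t_3) = -4.837883
t_4 = 1.837753 - (-4.837883)·(1.837753 - 1.744351)/(-4.837883 - (-9.650112)) = 1.931652; f(t_4) = 1.093313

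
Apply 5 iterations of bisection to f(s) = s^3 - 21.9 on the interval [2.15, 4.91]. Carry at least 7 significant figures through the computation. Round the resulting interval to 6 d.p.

[2.753750, 2.840000]

f(2.150000) = -11.961625, f(4.910000) = 96.470771 (opposite signs)
step 1: m = 3.530000, f(m) = 22.086977 > 0 → root in [2.150000, 3.530000]
step 2: m = 2.840000, f(m) = 1.006304 > 0 → root in [2.150000, 2.840000]
step 3: m = 2.495000, f(m) = -6.368563 < 0 → root in [2.495000, 2.840000]
step 4: m = 2.667500, f(m) = -2.919254 < 0 → root in [2.667500, 2.840000]
step 5: m = 2.753750, f(m) = -1.017931 < 0 → root in [2.753750, 2.840000]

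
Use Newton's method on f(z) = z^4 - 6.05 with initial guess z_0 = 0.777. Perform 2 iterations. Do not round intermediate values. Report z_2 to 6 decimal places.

2.882682

f'(z) = 4z^3
z_0 = 0.777000: f = -5.685511, f' = 1.876390 → z_1 = 0.777000 - (-5.685511)/(1.876390) = 3.807027
z_1 = 3.807027: f = 204.010196, f' = 220.707868 → z_2 = 3.807027 - (204.010196)/(220.707868) = 2.882682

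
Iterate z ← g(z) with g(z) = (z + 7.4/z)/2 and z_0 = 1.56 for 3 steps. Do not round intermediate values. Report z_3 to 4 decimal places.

z_1 = g(1.560000) = 3.151795
z_2 = g(3.151795) = 2.749832
z_3 = g(2.749832) = 2.720453

2.7205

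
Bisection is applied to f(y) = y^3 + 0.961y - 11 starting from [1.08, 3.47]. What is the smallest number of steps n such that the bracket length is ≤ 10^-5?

18

Initial width b − a = 3.47 − 1.08 = 2.390000.
After n steps the width is (b−a)/2^n; need (b−a)/2^n ≤ 10^-5.
So n ≥ log₂(2.390000/10^-5) = log₂(239000.0000) ≈ 17.8667.
Hence n = 18.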